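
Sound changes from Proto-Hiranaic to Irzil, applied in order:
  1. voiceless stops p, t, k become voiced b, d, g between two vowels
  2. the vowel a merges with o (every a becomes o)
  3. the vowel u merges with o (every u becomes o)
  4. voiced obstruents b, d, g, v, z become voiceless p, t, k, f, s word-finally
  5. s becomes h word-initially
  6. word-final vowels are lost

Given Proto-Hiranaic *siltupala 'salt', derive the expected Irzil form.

hiltobol

Irzil: *siltupala > siltubala > siltubolo > siltobolo > hiltobolo > hiltobol  (by intervocalic voicing, vowel merger, vowel merger, debuccalisation, apocope)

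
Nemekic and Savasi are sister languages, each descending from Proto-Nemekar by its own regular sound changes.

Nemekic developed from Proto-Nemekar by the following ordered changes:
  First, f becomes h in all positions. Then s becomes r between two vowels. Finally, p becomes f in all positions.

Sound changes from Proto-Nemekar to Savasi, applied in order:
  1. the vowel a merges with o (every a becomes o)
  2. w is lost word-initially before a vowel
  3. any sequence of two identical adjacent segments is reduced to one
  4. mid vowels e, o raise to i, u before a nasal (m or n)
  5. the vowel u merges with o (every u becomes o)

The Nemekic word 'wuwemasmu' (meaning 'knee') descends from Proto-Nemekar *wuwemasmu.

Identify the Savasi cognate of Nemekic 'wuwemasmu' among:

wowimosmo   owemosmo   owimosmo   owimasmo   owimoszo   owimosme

Savasi: start from *wuwemasmu.
  rule 1 (vowel merger): wuwemasmu → wuwemosmu
  rule 2 (glide loss): wuwemosmu → uwemosmu
  rule 3: no change — uwemosmu
  rule 4 (pre-nasal raising): uwemosmu → uwimosmu
  rule 5 (vowel merger): uwimosmu → owimosmo
  ⇒ Savasi owimosmo

owimosmo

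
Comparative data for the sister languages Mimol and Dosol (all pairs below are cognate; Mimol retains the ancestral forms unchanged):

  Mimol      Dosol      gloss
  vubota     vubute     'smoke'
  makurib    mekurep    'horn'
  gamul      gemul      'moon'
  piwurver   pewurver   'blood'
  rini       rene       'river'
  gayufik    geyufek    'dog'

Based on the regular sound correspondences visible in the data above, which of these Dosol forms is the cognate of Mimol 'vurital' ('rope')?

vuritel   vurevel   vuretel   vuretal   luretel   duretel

piwurver ~ pewurver, gayufik ~ geyufek — Mimol i corresponds to Dosol e after a consonant, before a consonant other than r, m, n, p, b, f, v.
makurib ~ mekurep, gayufik ~ geyufek — Mimol a corresponds to Dosol e after a consonant, before a consonant other than r, m, n, p, b, f, v.
Applying these to Mimol 'vurital':
  vurital → vuretal   (i→e after a consonant, before a consonant other than r, m, n, p, b, f, v)
  vuretal → vuretel   (a→e after a consonant, before a consonant other than r, m, n, p, b, f, v)
So the Dosol cognate is 'vuretel'.

vuretel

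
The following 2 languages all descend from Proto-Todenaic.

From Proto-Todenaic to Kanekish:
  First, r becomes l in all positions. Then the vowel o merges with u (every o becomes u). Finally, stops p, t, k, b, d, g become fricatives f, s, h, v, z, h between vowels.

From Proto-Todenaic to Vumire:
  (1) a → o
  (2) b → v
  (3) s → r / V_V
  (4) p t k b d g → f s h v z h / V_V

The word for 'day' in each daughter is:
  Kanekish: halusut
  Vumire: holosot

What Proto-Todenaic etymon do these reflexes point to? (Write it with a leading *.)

*halotot

Position 5: Kanekish has s, Vumire has s. Taking the neighbouring segments as reconstructed: Kanekish s could go back to *t or *s; Vumire s can only go back to *t — the one source consistent with every daughter is *t.
Position 2: Kanekish has a, Vumire has o. Kanekish preserves a here (none of its changes turn any other segment into a), so the proto-segment is *a.
Verify the candidate proto-form against each daughter:
Kanekish: *halotot
  halotot (rule 1 does not apply)
  halotot → halutut   [vowel merger]
  halutut → halusut   [intervocalic lenition]
  giving Kanekish halusut.
Vumire: *halotot > holotot > holosot  (by vowel merger, intervocalic lenition)
No other proto-form is consistent with every reflex, so the reconstruction is *halotot.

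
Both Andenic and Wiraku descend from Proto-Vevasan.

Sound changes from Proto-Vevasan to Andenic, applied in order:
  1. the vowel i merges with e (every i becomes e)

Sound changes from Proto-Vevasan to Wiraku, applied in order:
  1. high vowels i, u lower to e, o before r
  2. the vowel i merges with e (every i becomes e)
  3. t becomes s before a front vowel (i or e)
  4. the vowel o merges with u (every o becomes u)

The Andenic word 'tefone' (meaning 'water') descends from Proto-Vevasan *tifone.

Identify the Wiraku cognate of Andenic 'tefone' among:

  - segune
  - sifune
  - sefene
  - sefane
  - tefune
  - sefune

Wiraku: *tifone
  tifone (rule 1 does not apply)
  tifone → tefone   [vowel merger]
  tefone → sefone   [palatalisation]
  sefone → sefune   [vowel merger]
  giving Wiraku sefune.
The other candidates each miss or misapply at least one Wiraku change.

sefune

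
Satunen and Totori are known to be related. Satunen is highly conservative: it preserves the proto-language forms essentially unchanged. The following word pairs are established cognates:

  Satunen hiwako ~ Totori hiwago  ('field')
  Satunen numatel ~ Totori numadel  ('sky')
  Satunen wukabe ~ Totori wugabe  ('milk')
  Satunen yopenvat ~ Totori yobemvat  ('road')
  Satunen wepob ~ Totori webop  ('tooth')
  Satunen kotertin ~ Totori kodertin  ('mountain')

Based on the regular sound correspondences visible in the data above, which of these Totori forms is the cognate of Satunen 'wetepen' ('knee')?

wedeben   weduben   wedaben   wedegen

numatel ~ numadel, kotertin ~ kodertin — Satunen t corresponds to Totori d between vowels (before a front vowel).
yopenvat ~ yobemvat — Satunen p corresponds to Totori b between vowels (before a front vowel).
Applying these to Satunen 'wetepen':
  wetepen → wedepen   (t→d between vowels (before a front vowel))
  wedepen → wedeben   (p→b between vowels (before a front vowel))
So the Totori cognate is 'wedeben'.

wedeben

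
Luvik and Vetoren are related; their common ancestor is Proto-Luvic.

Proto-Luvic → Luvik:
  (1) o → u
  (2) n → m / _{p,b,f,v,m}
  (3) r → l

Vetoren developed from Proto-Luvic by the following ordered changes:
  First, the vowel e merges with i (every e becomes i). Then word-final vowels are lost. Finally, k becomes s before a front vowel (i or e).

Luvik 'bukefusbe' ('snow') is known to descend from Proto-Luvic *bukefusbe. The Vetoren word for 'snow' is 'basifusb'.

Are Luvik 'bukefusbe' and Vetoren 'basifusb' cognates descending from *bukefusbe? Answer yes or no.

Derive the expected Vetoren reflex of *bukefusbe:
Vetoren: *bukefusbe > bukifusbi > bukifusb > busifusb  (by vowel merger, apocope, palatalisation)
The regular Vetoren reflex would be 'busifusb', but the attested form is 'basifusb'. The correspondence is irregular, so they are not cognates (the Vetoren form has a different source).

no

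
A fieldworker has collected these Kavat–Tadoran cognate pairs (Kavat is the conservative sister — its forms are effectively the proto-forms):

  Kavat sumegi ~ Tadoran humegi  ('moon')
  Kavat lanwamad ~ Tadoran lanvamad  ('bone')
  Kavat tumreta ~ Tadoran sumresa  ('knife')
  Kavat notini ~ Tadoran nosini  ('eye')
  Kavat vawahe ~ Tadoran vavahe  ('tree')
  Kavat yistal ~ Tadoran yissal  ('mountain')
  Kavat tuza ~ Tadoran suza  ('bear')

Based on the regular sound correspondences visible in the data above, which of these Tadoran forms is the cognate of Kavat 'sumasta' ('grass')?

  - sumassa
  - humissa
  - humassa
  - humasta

sumegi ~ humegi — Kavat s corresponds to Tadoran h word-initially before a back vowel.
yistal ~ yissal — Kavat t corresponds to Tadoran s after a consonant, before a back vowel.
Applying these to Kavat 'sumasta':
  sumasta → humasta   (s→h word-initially before a back vowel)
  humasta → humassa   (t→s after a consonant, before a back vowel)
So the Tadoran cognate is 'humassa'.

humassa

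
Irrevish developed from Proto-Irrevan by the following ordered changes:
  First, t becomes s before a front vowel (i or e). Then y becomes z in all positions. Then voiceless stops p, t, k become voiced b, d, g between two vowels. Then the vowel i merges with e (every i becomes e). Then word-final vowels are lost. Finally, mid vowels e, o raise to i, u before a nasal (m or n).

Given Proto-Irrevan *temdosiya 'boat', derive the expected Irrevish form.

simdosez

Irrevish: *temdosiya > semdosiya > semdosiza > semdoseza > semdosez > simdosez  (by palatalisation, unconditioned shift, vowel merger, apocope, pre-nasal raising)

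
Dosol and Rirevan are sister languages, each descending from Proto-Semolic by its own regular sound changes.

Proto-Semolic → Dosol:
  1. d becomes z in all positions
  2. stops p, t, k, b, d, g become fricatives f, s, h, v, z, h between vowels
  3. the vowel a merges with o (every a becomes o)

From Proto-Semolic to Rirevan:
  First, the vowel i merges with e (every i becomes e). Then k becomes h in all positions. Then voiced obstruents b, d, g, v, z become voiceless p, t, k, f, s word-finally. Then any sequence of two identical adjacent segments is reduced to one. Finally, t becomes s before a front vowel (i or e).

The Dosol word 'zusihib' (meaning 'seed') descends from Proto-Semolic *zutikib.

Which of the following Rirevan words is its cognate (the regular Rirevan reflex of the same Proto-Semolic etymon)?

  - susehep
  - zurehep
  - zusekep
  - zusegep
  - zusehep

zusehep

Rirevan: *zutikib
  zutikib → zutekeb   [vowel merger]
  zutekeb → zuteheb   [unconditioned shift]
  zuteheb → zutehep   [final devoicing]
  zutehep (rule 4 does not apply)
  zutehep → zusehep   [palatalisation]
  giving Rirevan zusehep.
Among the options, 'zusehep' alone shows every Rirevan change applied in order.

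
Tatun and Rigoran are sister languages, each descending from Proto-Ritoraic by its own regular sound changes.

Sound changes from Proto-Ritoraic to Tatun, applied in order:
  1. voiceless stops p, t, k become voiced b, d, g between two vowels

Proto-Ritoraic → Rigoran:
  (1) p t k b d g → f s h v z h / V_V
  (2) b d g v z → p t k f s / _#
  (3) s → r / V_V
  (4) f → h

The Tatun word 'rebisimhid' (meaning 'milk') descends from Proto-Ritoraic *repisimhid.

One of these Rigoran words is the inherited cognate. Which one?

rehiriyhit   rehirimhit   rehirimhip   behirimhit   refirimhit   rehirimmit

rehirimhit

Rigoran: *repisimhid > refisimhid > refisimhit > refirimhit > rehirimhit  (by intervocalic lenition, final devoicing, rhotacism, unconditioned shift)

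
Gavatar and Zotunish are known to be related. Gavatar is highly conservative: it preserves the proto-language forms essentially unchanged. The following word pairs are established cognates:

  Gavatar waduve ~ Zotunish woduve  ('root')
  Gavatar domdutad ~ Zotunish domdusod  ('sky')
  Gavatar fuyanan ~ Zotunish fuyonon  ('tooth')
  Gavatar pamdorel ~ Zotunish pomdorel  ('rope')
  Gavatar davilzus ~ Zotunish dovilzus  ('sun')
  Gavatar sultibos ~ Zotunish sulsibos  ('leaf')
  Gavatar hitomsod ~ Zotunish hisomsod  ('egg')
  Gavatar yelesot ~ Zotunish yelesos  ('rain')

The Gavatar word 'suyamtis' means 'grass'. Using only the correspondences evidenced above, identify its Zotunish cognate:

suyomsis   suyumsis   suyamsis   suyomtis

pamdorel ~ pomdorel — Gavatar a corresponds to Zotunish o after a consonant, before a nasal.
sultibos ~ sulsibos — Gavatar t corresponds to Zotunish s after a consonant, before a front vowel.
Applying these to Gavatar 'suyamtis':
  suyamtis → suyomtis   (a→o after a consonant, before a nasal)
  suyomtis → suyomsis   (t→s after a consonant, before a front vowel)
So the Zotunish cognate is 'suyomsis'.

suyomsis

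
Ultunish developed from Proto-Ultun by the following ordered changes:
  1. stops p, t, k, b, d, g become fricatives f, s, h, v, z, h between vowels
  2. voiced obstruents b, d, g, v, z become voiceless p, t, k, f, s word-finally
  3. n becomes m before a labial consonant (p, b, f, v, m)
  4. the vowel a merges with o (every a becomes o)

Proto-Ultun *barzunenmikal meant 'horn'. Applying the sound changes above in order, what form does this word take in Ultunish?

Ultunish: *barzunenmikal > barzunenmihal > barzunemmihal > borzunemmihol  (by intervocalic lenition, nasal place assimilation, vowel merger)

borzunemmihol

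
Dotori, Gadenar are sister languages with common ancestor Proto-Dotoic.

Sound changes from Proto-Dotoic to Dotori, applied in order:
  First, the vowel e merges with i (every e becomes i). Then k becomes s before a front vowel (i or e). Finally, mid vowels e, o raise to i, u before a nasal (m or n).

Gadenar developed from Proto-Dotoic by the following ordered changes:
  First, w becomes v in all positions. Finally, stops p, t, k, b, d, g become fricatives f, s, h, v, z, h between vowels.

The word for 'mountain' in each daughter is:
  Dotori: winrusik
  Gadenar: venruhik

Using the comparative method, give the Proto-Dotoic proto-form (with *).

Position 6: Dotori has s, Gadenar has h. Taking the neighbouring segments as reconstructed: Dotori s could go back to *k or *s; Gadenar h could go back to *k or *g or *h — the one source consistent with every daughter is *k.
Position 1: Dotori has w, Gadenar has v. Dotori preserves w here (none of its changes turn any other segment into w), so the proto-segment is *w.
Position 2: Dotori has i, Gadenar has e. Gadenar preserves e here (none of its changes turn any other segment into e), so the proto-segment is *e.
The remaining positions agree across the daughters. Check the candidate against every language:
Dotori: *wenrukik
  wenrukik → winrukik   [vowel merger]
  winrukik → winrusik   [palatalisation]
  winrusik (rule 3 does not apply)
  giving Dotori winrusik.
Gadenar: start from *wenrukik.
  rule 1 (unconditioned shift): wenrukik → venrukik
  rule 2 (intervocalic lenition): venrukik → venruhik
  ⇒ Gadenar venruhik
Only *wenrukik yields all of Dotori winrusik, Gadenar venruhik.

*wenrukik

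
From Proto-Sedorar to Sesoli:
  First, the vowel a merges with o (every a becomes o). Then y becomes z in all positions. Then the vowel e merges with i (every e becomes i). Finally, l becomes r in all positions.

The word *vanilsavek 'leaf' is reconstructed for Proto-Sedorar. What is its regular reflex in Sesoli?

Sesoli: start from *vanilsavek.
  rule 1 (vowel merger): vanilsavek → vonilsovek
  rule 2: no change — vonilsovek
  rule 3 (vowel merger): vonilsovek → vonilsovik
  rule 4 (unconditioned shift): vonilsovik → vonirsovik
  ⇒ Sesoli vonirsovik

vonirsovik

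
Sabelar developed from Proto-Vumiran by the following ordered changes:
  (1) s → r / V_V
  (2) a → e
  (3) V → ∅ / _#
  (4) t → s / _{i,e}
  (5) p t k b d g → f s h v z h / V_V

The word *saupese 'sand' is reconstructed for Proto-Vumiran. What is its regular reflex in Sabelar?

Sabelar: *saupese
  saupese → saupere   [rhotacism]
  saupere → seupere   [vowel merger]
  seupere → seuper   [apocope]
  seuper (rule 4 does not apply)
  seuper → seufer   [intervocalic lenition]
  giving Sabelar seufer.

seufer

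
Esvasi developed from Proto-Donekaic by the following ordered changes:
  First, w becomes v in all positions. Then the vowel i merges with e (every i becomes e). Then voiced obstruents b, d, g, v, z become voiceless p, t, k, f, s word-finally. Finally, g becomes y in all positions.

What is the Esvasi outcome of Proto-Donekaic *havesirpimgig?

haveserpemyek

Esvasi: *havesirpimgig
  havesirpimgig (rule 1 does not apply)
  havesirpimgig → haveserpemgeg   [vowel merger]
  haveserpemgeg → haveserpemgek   [final devoicing]
  haveserpemgek → haveserpemyek   [unconditioned shift]
  giving Esvasi haveserpemyek.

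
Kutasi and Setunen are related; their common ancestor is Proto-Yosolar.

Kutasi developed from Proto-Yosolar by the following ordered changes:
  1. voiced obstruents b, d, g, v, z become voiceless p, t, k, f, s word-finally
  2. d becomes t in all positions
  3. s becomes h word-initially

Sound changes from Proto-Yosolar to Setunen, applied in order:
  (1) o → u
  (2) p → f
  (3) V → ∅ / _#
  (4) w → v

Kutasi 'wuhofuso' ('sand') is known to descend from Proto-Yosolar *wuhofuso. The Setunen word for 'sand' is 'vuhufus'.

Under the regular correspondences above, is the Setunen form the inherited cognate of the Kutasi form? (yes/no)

Derive the expected Setunen reflex of *wuhofuso:
Setunen: *wuhofuso
  wuhofuso → wuhufusu   [vowel merger]
  wuhufusu (rule 2 does not apply)
  wuhufusu → wuhufus   [apocope]
  wuhufus → vuhufus   [unconditioned shift]
  giving Setunen vuhufus.
Setunen 'vuhufus' matches the regular reflex exactly, so the pair is cognate.

yes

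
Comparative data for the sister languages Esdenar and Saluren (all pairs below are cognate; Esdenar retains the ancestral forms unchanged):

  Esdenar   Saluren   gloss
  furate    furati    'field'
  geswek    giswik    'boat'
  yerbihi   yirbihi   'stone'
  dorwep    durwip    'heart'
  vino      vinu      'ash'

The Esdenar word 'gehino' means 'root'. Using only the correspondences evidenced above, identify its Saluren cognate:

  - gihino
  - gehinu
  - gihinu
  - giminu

gihinu

geswek ~ giswik — Esdenar e corresponds to Saluren i after a consonant, before a consonant other than r, m, n, p, b, f, v.
vino ~ vinu — Esdenar o corresponds to Saluren u word-finally.
Applying these to Esdenar 'gehino':
  gehino → gihino   (e→i after a consonant, before a consonant other than r, m, n, p, b, f, v)
  gihino → gihinu   (o→u word-finally)
So the Saluren cognate is 'gihinu'.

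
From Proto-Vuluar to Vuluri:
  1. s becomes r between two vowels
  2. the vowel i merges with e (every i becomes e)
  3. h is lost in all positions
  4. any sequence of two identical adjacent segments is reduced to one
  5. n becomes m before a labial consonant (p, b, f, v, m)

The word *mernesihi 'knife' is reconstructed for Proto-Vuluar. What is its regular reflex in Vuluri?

Vuluri: start from *mernesihi.
  rule 1 (rhotacism): mernesihi → mernerihi
  rule 2 (vowel merger): mernerihi → mernerehe
  rule 3 (h-loss): mernerehe → merneree
  rule 4 (degemination): merneree → mernere
  rule 5: no change — mernere
  ⇒ Vuluri mernere

mernere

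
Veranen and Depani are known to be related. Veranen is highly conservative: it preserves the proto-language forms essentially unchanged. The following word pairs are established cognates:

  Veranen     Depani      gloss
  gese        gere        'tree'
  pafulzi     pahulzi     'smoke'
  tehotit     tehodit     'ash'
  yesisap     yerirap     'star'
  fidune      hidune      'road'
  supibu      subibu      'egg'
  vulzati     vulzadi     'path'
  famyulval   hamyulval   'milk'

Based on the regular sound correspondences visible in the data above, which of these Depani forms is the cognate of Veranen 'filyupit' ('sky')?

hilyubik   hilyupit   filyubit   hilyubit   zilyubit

fidune ~ hidune — Veranen f corresponds to Depani h word-initially before a front vowel.
supibu ~ subibu — Veranen p corresponds to Depani b between vowels (before a front vowel).
Applying these to Veranen 'filyupit':
  filyupit → hilyupit   (f→h word-initially before a front vowel)
  hilyupit → hilyubit   (p→b between vowels (before a front vowel))
So the Depani cognate is 'hilyubit'.

hilyubit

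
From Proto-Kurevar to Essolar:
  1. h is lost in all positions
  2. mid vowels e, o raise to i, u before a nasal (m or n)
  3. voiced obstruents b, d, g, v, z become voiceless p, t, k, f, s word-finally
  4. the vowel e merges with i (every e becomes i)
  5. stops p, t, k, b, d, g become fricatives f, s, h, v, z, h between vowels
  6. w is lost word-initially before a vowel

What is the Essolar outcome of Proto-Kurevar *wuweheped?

uwiifit

Essolar: *wuweheped > wuweeped > wuweepet > wuwiipit > wuwiifit > uwiifit  (by h-loss, final devoicing, vowel merger, intervocalic lenition, glide loss)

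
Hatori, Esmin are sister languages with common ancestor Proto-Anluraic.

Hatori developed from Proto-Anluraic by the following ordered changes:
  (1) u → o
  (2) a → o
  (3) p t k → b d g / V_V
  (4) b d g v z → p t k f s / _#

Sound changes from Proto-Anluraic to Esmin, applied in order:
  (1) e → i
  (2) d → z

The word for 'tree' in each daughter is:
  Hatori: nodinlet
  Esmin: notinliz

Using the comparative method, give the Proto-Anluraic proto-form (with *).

*notinled

Position 8: Hatori has t, Esmin has z. Taking the neighbouring segments as reconstructed: Hatori t could go back to *t or *d; Esmin z could go back to *d or *z — the one source consistent with every daughter is *d.
Position 7: Hatori has e, Esmin has i. Hatori preserves e here (none of its changes turn any other segment into e), so the proto-segment is *e.
This points to *notinled. Verify forward in each daughter:
Hatori: *notinled
  notinled (rule 1 does not apply)
  notinled (rule 2 does not apply)
  notinled → nodinled   [intervocalic voicing]
  nodinled → nodinlet   [final devoicing]
  giving Hatori nodinlet.
Esmin: start from *notinled.
  rule 1 (vowel merger): notinled → notinlid
  rule 2 (unconditioned shift): notinlid → notinliz
  ⇒ Esmin notinliz
Only *notinled yields all of Hatori nodinlet, Esmin notinliz.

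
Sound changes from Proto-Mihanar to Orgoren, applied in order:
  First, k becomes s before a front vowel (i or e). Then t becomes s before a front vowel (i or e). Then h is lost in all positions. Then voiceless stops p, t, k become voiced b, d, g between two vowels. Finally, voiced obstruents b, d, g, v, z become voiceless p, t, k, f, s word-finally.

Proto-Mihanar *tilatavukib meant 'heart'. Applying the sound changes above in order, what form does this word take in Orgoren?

siladavusip

Orgoren: *tilatavukib
  tilatavukib → tilatavusib   [palatalisation]
  tilatavusib → silatavusib   [palatalisation]
  silatavusib (rule 3 does not apply)
  silatavusib → siladavusib   [intervocalic voicing]
  siladavusib → siladavusip   [final devoicing]
  giving Orgoren siladavusip.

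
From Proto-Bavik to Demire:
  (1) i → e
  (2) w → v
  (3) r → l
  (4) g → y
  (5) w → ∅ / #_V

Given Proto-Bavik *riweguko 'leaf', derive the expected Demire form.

leveyuko

Demire: *riweguko > reweguko > reveguko > leveguko > leveyuko  (by vowel merger, unconditioned shift, unconditioned shift, unconditioned shift)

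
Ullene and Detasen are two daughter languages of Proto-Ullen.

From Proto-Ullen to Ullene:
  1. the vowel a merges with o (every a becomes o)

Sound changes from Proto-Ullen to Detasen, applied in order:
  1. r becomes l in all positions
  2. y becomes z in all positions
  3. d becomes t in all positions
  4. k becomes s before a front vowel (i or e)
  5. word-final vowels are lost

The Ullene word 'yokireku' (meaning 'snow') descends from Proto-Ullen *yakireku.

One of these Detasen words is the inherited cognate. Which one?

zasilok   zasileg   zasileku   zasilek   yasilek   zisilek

zasilek

Detasen: *yakireku > yakileku > zakileku > zasileku > zasilek  (by unconditioned shift, unconditioned shift, palatalisation, apocope)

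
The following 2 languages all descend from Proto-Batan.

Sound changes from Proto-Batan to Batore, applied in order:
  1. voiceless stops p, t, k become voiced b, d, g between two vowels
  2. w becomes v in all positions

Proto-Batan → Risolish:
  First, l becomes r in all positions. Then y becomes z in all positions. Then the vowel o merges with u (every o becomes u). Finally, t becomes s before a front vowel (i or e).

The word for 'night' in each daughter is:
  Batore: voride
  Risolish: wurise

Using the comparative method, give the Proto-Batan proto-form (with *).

*worite

Position 1: Batore has v, Risolish has w. Risolish preserves w here (none of its changes turn any other segment into w), so the proto-segment is *w.
Position 5: Batore has d, Risolish has s. Taking the neighbouring segments as reconstructed: Batore d could go back to *t or *d; Risolish s could go back to *t or *s — the one source consistent with every daughter is *t.
Continuing position by position gives *worite; check it forward:
Batore: start from *worite.
  rule 1 (intervocalic voicing): worite → woride
  rule 2 (unconditioned shift): woride → voride
  ⇒ Batore voride
Risolish: *worite
  worite (rule 1 does not apply)
  worite (rule 2 does not apply)
  worite → wurite   [vowel merger]
  wurite → wurise   [palatalisation]
  giving Risolish wurise.
Only *worite yields all of Batore voride, Risolish wurise.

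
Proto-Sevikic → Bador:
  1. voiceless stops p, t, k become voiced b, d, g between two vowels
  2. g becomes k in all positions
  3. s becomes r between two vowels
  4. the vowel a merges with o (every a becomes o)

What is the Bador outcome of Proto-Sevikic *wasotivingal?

Bador: *wasotivingal > wasodivingal > wasodivinkal > warodivinkal > worodivinkol  (by intervocalic voicing, unconditioned shift, rhotacism, vowel merger)

worodivinkol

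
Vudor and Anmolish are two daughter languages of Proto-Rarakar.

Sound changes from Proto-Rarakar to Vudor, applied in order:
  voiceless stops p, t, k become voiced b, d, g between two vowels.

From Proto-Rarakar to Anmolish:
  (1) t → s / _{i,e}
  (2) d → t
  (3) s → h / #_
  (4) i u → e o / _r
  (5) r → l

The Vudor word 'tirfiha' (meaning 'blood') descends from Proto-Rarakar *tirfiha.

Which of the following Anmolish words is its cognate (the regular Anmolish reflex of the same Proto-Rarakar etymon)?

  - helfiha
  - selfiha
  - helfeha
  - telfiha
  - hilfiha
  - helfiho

helfiha

Anmolish: start from *tirfiha.
  rule 1 (palatalisation): tirfiha → sirfiha
  rule 2: no change — sirfiha
  rule 3 (debuccalisation): sirfiha → hirfiha
  rule 4 (pre-rhotic lowering): hirfiha → herfiha
  rule 5 (unconditioned shift): herfiha → helfiha
  ⇒ Anmolish helfiha
Only 'helfiha' matches the regular Anmolish development of *tirfiha.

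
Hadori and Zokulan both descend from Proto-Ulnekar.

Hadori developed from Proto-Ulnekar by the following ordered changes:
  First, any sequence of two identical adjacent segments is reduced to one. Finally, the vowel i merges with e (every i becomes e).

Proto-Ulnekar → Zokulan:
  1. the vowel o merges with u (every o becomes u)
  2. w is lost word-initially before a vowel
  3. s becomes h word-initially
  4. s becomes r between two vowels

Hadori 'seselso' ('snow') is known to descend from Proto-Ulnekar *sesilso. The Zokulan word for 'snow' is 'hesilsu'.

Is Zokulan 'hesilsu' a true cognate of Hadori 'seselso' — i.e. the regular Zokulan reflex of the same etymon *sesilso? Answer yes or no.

Derive the expected Zokulan reflex of *sesilso:
Zokulan: *sesilso
  sesilso → sesilsu   [vowel merger]
  sesilsu (rule 2 does not apply)
  sesilsu → hesilsu   [debuccalisation]
  hesilsu → herilsu   [rhotacism]
  giving Zokulan herilsu.
The regular Zokulan reflex would be 'herilsu', but the attested form is 'hesilsu'. The correspondence is irregular, so they are not cognates (the Zokulan form has a different source).

no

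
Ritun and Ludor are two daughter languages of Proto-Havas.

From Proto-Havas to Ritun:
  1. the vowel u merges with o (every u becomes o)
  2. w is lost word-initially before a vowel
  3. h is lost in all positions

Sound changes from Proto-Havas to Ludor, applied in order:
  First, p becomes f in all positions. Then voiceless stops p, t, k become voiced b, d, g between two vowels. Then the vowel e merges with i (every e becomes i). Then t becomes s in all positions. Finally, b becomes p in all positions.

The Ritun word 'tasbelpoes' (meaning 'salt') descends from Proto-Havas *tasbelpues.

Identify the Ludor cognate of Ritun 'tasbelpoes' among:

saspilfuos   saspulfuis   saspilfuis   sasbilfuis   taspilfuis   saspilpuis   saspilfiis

saspilfuis

Ludor: *tasbelpues > tasbelfues > tasbilfuis > sasbilfuis > saspilfuis  (by unconditioned shift, vowel merger, unconditioned shift, unconditioned shift)
Among the options, 'saspilfuis' alone shows every Ludor change applied in order.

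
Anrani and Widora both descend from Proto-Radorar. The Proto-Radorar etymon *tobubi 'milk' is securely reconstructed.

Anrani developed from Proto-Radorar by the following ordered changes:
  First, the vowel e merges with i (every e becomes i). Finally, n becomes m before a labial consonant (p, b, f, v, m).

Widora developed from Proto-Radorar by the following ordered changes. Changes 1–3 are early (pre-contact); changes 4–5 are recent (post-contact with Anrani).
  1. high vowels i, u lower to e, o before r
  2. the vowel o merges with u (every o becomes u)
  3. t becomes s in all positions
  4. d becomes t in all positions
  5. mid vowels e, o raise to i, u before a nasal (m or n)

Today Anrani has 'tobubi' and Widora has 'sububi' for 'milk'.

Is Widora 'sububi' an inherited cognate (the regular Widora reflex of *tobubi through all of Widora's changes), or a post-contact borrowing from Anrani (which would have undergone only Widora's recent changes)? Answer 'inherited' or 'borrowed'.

inherited

If inherited, *tobubi would pass through all of Widora's changes:
Widora: start from *tobubi.
  rule 1: no change — tobubi
  rule 2 (vowel merger): tobubi → tububi
  rule 3 (unconditioned shift): tububi → sububi
  rule 4: no change — sububi
  rule 5: no change — sububi
  ⇒ Widora sububi
If borrowed from Anrani 'tobubi' after the early changes, it would undergo only the recent ones:
  rule 4 (unconditioned shift): no change (tobubi)
  rule 5 (pre-nasal raising): no change (tobubi)
  ⇒ as a loan: tobubi
Widora 'sububi' matches the inherited outcome exactly, so it is an inherited cognate, not a loan.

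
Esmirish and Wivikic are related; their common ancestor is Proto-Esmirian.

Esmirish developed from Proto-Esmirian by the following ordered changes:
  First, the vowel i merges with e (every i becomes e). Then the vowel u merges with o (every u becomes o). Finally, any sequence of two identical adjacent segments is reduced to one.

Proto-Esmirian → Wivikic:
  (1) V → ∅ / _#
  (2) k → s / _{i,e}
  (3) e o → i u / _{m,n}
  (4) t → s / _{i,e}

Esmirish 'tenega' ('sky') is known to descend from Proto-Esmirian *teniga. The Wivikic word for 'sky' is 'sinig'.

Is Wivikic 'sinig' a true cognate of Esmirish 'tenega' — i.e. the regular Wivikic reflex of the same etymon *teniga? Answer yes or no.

yes

Derive the expected Wivikic reflex of *teniga:
Wivikic: start from *teniga.
  rule 1 (apocope): teniga → tenig
  rule 2: no change — tenig
  rule 3 (pre-nasal raising): tenig → tinig
  rule 4 (palatalisation): tinig → sinig
  ⇒ Wivikic sinig
Wivikic 'sinig' matches the regular reflex exactly, so the pair is cognate.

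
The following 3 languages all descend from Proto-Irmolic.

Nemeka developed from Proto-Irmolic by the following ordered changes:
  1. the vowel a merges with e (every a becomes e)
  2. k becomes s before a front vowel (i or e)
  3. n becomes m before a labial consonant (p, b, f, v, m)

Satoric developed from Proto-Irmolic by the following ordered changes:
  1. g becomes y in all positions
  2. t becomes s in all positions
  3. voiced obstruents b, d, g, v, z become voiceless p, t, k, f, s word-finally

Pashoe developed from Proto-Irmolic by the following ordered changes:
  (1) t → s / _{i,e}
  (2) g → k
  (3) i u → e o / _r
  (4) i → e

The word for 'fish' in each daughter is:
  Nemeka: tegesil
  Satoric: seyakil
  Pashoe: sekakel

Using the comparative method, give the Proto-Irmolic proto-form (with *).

*tegakil

Position 6: Nemeka has i, Satoric has i, Pashoe has e. Nemeka preserves i here (none of its changes turn any other segment into i), so the proto-segment is *i.
Position 1: Nemeka has t, Satoric has s, Pashoe has s. Nemeka preserves t here (none of its changes turn any other segment into t), so the proto-segment is *t.
Position 4: Nemeka has e, Satoric has a, Pashoe has a. Satoric preserves a here (none of its changes turn any other segment into a), so the proto-segment is *a.
Verify the candidate proto-form against each daughter:
Nemeka: start from *tegakil.
  rule 1 (vowel merger): tegakil → tegekil
  rule 2 (palatalisation): tegekil → tegesil
  rule 3: no change — tegesil
  ⇒ Nemeka tegesil
Satoric: start from *tegakil.
  rule 1 (unconditioned shift): tegakil → teyakil
  rule 2 (unconditioned shift): teyakil → seyakil
  rule 3: no change — seyakil
  ⇒ Satoric seyakil
Pashoe: *tegakil > segakil > sekakil > sekakel  (by palatalisation, unconditioned shift, vowel merger)
*tegakil is the unique common source.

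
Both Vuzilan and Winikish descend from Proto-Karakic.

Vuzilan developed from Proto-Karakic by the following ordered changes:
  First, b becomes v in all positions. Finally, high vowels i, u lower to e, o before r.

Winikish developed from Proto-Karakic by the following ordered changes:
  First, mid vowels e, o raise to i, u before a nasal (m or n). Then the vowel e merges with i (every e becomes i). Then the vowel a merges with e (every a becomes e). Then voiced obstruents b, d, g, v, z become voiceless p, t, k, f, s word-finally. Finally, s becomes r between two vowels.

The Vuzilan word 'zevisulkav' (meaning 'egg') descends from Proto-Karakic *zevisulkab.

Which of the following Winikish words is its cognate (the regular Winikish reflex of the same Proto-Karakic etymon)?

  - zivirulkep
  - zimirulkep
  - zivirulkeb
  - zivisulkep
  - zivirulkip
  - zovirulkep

zivirulkep

Winikish: *zevisulkab
  zevisulkab (rule 1 does not apply)
  zevisulkab → zivisulkab   [vowel merger]
  zivisulkab → zivisulkeb   [vowel merger]
  zivisulkeb → zivisulkep   [final devoicing]
  zivisulkep → zivirulkep   [rhotacism]
  giving Winikish zivirulkep.
The other candidates each miss or misapply at least one Winikish change.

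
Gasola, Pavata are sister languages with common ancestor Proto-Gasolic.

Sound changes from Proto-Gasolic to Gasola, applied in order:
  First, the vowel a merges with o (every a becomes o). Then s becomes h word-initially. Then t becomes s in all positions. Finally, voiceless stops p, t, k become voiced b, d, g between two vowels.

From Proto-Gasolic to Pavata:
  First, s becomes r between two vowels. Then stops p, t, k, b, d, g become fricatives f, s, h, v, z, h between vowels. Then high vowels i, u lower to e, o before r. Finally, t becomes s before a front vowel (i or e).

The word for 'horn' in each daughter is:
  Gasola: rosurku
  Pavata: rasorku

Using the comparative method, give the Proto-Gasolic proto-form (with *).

*raturku

Position 3: Gasola has s, Pavata has s. Taking the neighbouring segments as reconstructed: Gasola s could go back to *t or *s; Pavata s can only go back to *t — the one source consistent with every daughter is *t.
Position 4: Gasola has u, Pavata has o. Gasola preserves u here (none of its changes turn any other segment into u), so the proto-segment is *u.
Position 2: Gasola has o, Pavata has a. Pavata preserves a here (none of its changes turn any other segment into a), so the proto-segment is *a.
This points to *raturku. Verify forward in each daughter:
Gasola: start from *raturku.
  rule 1 (vowel merger): raturku → roturku
  rule 2: no change — roturku
  rule 3 (unconditioned shift): roturku → rosurku
  rule 4: no change — rosurku
  ⇒ Gasola rosurku
Pavata: *raturku > rasurku > rasorku  (by intervocalic lenition, pre-rhotic lowering)
No other proto-form is consistent with every reflex, so the reconstruction is *raturku.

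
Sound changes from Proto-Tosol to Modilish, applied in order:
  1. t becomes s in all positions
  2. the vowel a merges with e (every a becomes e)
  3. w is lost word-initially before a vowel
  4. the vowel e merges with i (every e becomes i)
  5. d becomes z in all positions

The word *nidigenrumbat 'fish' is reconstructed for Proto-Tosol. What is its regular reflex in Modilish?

niziginrumbis

Modilish: *nidigenrumbat
  nidigenrumbat → nidigenrumbas   [unconditioned shift]
  nidigenrumbas → nidigenrumbes   [vowel merger]
  nidigenrumbes (rule 3 does not apply)
  nidigenrumbes → nidiginrumbis   [vowel merger]
  nidiginrumbis → niziginrumbis   [unconditioned shift]
  giving Modilish niziginrumbis.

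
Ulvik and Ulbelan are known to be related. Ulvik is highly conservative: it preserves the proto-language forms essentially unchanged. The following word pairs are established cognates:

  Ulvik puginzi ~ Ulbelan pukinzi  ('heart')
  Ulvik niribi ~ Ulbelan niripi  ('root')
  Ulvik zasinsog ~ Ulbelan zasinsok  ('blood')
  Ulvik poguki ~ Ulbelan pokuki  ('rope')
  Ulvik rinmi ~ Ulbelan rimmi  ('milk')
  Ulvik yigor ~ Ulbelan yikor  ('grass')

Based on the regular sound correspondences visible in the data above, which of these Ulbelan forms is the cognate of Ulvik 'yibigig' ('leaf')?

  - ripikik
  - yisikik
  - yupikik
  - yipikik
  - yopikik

yipikik

niribi ~ niripi — Ulvik b corresponds to Ulbelan p between vowels (before a front vowel).
puginzi ~ pukinzi — Ulvik g corresponds to Ulbelan k between vowels (before a front vowel).
zasinsog ~ zasinsok — Ulvik g corresponds to Ulbelan k word-finally.
Applying these to Ulvik 'yibigig':
  yibigig → yipigig   (b→p between vowels (before a front vowel))
  yipigig → yipikig   (g→k between vowels (before a front vowel))
  yipikig → yipikik   (g→k word-finally)
So the Ulbelan cognate is 'yipikik'.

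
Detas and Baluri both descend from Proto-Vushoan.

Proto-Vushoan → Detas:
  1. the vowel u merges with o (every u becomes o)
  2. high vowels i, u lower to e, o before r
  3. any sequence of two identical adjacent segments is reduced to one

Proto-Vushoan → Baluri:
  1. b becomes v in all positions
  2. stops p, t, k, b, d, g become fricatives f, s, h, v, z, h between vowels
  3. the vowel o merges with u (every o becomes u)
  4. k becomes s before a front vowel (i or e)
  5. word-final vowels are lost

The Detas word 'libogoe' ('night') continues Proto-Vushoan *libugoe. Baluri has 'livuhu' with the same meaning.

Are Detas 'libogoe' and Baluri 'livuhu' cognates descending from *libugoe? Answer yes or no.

Derive the expected Baluri reflex of *libugoe:
Baluri: *libugoe > livugoe > livuhoe > livuhue > livuhu  (by unconditioned shift, intervocalic lenition, vowel merger, apocope)
Baluri 'livuhu' matches the regular reflex exactly, so the pair is cognate.

yes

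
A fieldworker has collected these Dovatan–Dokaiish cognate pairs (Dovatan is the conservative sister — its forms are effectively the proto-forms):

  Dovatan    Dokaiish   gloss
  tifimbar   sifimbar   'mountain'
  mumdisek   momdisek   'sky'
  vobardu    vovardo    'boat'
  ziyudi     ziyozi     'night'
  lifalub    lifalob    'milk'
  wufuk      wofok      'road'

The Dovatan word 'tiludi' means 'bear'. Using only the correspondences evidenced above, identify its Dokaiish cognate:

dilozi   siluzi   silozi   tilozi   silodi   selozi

silozi

tifimbar ~ sifimbar — Dovatan t corresponds to Dokaiish s word-initially before a front vowel.
ziyudi ~ ziyozi, wufuk ~ wofok — Dovatan u corresponds to Dokaiish o after a consonant, before a consonant other than r, m, n, p, b, f, v.
ziyudi ~ ziyozi — Dovatan d corresponds to Dokaiish z between vowels (before a front vowel).
Applying these to Dovatan 'tiludi':
  tiludi → siludi   (t→s word-initially before a front vowel)
  siludi → silodi   (u→o after a consonant, before a consonant other than r, m, n, p, b, f, v)
  silodi → silozi   (d→z between vowels (before a front vowel))
So the Dokaiish cognate is 'silozi'.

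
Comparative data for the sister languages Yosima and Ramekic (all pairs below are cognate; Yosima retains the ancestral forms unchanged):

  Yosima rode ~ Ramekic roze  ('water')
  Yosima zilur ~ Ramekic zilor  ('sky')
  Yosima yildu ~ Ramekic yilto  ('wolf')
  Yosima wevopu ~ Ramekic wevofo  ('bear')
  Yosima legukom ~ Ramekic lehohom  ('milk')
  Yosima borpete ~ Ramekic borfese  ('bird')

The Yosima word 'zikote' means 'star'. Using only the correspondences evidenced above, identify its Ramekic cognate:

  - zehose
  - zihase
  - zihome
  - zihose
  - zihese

zihose

legukom ~ lehohom — Yosima k corresponds to Ramekic h between vowels (before a back vowel).
borpete ~ borfese — Yosima t corresponds to Ramekic s between vowels (before a front vowel).
Applying these to Yosima 'zikote':
  zikote → zihote   (k→h between vowels (before a back vowel))
  zihote → zihose   (t→s between vowels (before a front vowel))
So the Ramekic cognate is 'zihose'.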